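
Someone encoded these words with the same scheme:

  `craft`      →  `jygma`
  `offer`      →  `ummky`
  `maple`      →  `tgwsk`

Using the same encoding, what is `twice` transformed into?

adojk

The shift depends on letter class: consonant c→j is +7, but vowel a→g is +6. Vowels shift forward by 6 and consonants shift forward by 7.
For twice: t(cons)+7=a, w(cons)+7=d, i(vowel)+6=o, c(cons)+7=j, e(vowel)+6=k.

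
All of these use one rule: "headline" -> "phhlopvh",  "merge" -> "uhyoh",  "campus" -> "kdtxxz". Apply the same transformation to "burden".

jxylhu

Shifts by position in headline: pos 0: h→p (+8), pos 1: e→h (+3), pos 2: a→h (+7), pos 3: d→l (+8), pos 4: l→o (+3), pos 5: i→p (+7) — repeating every 3. A repeating key of period 3 is used — shifts +8, +3, +7 over and over.
On burden: b+8=j, u+3=x, r+7=y, d+8=l, e+3=h, n+7=u.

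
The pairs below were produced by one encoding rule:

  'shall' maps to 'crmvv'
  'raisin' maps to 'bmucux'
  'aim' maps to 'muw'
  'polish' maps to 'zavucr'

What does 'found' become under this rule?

pagxn

The shift depends on letter class: consonant s→c is +10, but vowel a→m is +12. Two shifts are in play — +12 for a/e/i/o/u, +10 for every other letter.
Applying it to found: f(cons)+10=p, o(vowel)+12=a, u(vowel)+12=g, n(cons)+10=x, d(cons)+10=n.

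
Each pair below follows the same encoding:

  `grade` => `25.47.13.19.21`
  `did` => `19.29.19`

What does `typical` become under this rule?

g(#7)→25 and r(#18)→47: differences scale by 2, so n = 2·pos + 11. With a=1..z=26, the number is 2·pos + 11.
On typical: t=20→51, y=25→61, p=16→43, i=9→29, c=3→17, a=1→13, l=12→35.

51.61.43.29.17.13.35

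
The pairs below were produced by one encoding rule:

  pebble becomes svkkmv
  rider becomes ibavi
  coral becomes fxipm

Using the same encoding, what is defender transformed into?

p(15)→s(18) and e(4)→v(21) fit y≡21x+15 (mod 26); the inverse of 21 mod 26 is 5. Treating letters as 0–25, the rule is x ↦ 21x + 15 (mod 26).
On defender: d(3)→21·3+15≡0=a; e(4)→21·4+15≡21=v; f(5)→21·5+15≡16=q; e(4)→21·4+15≡21=v; n(13)→21·13+15≡2=c; d(3)→21·3+15≡0=a; e(4)→21·4+15≡21=v; r(17)→21·17+15≡8=i (all mod 26).

avqvcavi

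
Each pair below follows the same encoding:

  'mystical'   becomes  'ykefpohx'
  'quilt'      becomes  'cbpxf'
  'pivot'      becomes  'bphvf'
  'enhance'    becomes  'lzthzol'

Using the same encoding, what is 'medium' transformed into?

ylppby

The shift depends on letter class: consonant m→y is +12, but vowel i→p is +7. Two shifts are in play — +7 for a/e/i/o/u, +12 for every other letter.
Applying it to medium: m(cons)+12=y, e(vowel)+7=l, d(cons)+12=p, i(vowel)+7=p, u(vowel)+7=b, m(cons)+12=y.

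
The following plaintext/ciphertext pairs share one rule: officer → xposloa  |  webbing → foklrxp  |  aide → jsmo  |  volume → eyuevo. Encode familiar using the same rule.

okvsusjb

Shifts by position in officer: pos 0: o→x (+9), pos 1: f→p (+10), pos 2: f→o (+9), pos 3: i→s (+10) — repeating every 2. It's a Vigenère-style cipher with numeric key [9,10]: position i shifts by key[i mod 2].
On familiar: f+9=o, a+10=k, m+9=v, i+10=s, l+9=u, i+10=s, a+9=j, r+10=b.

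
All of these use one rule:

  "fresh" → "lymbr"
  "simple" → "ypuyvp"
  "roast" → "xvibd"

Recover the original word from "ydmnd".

In fresh: f→l is +6, r→y is +7, e→m is +8, s→b is +9 — the shift increases by 1 each position. Letter i (0-indexed) is shifted by i+6, so successive shifts are 6, 7, 8, ….
Reversing it on ydmnd: y−6=s, d−7=w, m−8=e, n−9=e, d−10=t.

sweet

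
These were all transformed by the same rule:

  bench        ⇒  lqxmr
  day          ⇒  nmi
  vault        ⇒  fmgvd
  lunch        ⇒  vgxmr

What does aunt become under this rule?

mgxd

The shift depends on letter class: consonant b→l is +10, but vowel e→q is +12. Vowels shift forward by 12 and consonants shift forward by 10.
Applying it to aunt: a(vowel)+12=m, u(vowel)+12=g, n(cons)+10=x, t(cons)+10=d.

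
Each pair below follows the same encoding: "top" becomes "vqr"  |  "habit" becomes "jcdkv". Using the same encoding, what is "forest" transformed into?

hqtguv

Compare letters: t→v is +2, o→q is +2, p→r is +2 — a constant shift. Every letter moves 2 places later in the alphabet, wrapping around z→a.
Applying it to forest: f+2=h, o+2=q, r+2=t, e+2=g, s+2=u, t+2=v.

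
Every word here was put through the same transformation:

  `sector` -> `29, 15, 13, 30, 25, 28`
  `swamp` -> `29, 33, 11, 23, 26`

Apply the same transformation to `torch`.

s is letter #19 and maps to 29: an offset of 10. The number is (letter's place in the alphabet, a=1) + 10.
Applying it to torch: t=20→30, o=15→25, r=18→28, c=3→13, h=8→18.

30, 25, 28, 13, 18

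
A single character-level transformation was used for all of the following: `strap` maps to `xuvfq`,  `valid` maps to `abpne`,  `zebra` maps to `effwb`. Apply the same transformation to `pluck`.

Shifts by position in strap: pos 0: s→x (+5), pos 1: t→u (+1), pos 2: r→v (+4), pos 3: a→f (+5), pos 4: p→q (+1) — repeating every 3. The shifts repeat in a cycle of length 3: positions 0,1,… shift by +5, +1, +4, then the pattern repeats.
On pluck: p+5=u, l+1=m, u+4=y, c+5=h, k+1=l.

umyhl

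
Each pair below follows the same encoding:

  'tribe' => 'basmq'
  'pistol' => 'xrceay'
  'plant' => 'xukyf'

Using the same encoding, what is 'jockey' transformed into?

rxmvql

In tribe: t→b is +8, r→a is +9, i→s is +10, b→m is +11 — the shift increases by 1 each position. Each letter shifts forward by (position + 8), i.e. 8, 9, 10, … — the shift grows by one for each successive letter.
Applying it to jockey: j+8=r, o+9=x, c+10=m, k+11=v, e+12=q, y+13=l.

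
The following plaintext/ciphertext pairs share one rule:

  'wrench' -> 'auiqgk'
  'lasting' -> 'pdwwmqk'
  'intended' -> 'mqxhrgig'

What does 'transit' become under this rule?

Shifts by position in wrench: pos 0: w→a (+4), pos 1: r→u (+3), pos 2: e→i (+4), pos 3: n→q (+3) — repeating every 2. A repeating key of period 2 is used — shifts +4, +3 over and over.
On transit: t+4=x, r+3=u, a+4=e, n+3=q, s+4=w, i+3=l, t+4=x.

xueqwlx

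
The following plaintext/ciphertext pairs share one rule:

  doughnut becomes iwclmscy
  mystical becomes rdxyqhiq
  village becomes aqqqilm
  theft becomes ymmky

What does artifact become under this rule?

iwyqkihy

The shift depends on letter class: consonant d→i is +5, but vowel o→w is +8. The rule splits by letter class: vowels +8, consonants +5.
On artifact: a(vowel)+8=i, r(cons)+5=w, t(cons)+5=y, i(vowel)+8=q, f(cons)+5=k, a(vowel)+8=i, c(cons)+5=h, t(cons)+5=y.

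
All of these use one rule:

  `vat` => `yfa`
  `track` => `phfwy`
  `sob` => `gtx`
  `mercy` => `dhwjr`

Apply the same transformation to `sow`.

The output letters match the input read backwards, each shifted +5: vat reversed is tav. The word is reversed, then every letter is shifted forward by 5.
On sow: reverse → wos; then shift: w+5=b, o+5=t, s+5=x.

btx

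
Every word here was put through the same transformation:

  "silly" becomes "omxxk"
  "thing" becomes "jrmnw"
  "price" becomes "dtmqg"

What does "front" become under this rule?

This is an affine cipher: with a=0,…,z=25, each position x becomes (21x+0) mod 26.
On front: f(5)→21·5+0≡1=b; r(17)→21·17+0≡19=t; o(14)→21·14+0≡8=i; n(13)→21·13+0≡13=n; t(19)→21·19+0≡9=j (all mod 26).

btinj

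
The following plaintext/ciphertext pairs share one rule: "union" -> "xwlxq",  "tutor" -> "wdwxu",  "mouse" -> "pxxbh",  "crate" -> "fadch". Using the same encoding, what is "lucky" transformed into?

Shifts by position in union: pos 0: u→x (+3), pos 1: n→w (+9), pos 2: i→l (+3), pos 3: o→x (+9) — repeating every 2. The shifts repeat in a cycle of length 2: positions 0,1,… shift by +3, +9, then the pattern repeats.
On lucky: l+3=o, u+9=d, c+3=f, k+9=t, y+3=b.

odftb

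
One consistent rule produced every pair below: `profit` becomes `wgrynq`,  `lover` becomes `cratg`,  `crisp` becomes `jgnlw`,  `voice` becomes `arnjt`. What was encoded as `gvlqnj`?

p(15)→w(22) and r(17)→g(6) fit y≡5x+25 (mod 26); the inverse of 5 mod 26 is 21. Treating letters as 0–25, the rule is x ↦ 5x + 25 (mod 26).
Undoing it on gvlqnj: g(6)→21·(6−25)≡17=r; v(21)→21·(21−25)≡20=u; l(11)→21·(11−25)≡18=s; q(16)→21·(16−25)≡19=t; n(13)→21·(13−25)≡8=i; j(9)→21·(9−25)≡2=c (all mod 26).

rustic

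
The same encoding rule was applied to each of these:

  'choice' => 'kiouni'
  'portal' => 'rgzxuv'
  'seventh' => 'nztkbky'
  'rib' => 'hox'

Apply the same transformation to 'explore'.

Read the word backwards and shift each letter +6.
On explore: reverse → erolpxe; then shift: e+6=k, r+6=x, o+6=u, l+6=r, p+6=v, x+6=d, e+6=k.

kxurvdk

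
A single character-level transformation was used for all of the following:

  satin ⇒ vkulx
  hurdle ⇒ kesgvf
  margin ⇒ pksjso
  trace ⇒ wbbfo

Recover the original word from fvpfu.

clock

Shifts by position in satin: pos 0: s→v (+3), pos 1: a→k (+10), pos 2: t→u (+1), pos 3: i→l (+3), pos 4: n→x (+10) — repeating every 3. The shifts repeat in a cycle of length 3: positions 0,1,… shift by +3, +10, +1, then the pattern repeats.
Reversing it on fvpfu: f−3=c, v−10=l, p−1=o, f−3=c, u−10=k.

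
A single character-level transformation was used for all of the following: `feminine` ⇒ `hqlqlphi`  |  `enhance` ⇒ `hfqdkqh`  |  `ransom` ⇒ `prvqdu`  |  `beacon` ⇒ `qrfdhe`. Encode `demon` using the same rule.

qrphg

The word is reversed, then every letter is shifted forward by 3.
On demon: reverse → nomed; then shift: n+3=q, o+3=r, m+3=p, e+3=h, d+3=g.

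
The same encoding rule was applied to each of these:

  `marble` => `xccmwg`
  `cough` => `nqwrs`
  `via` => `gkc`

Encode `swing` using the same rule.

dhkyr

Vowels shift forward by 2 and consonants shift forward by 11.
For swing: s(cons)+11=d, w(cons)+11=h, i(vowel)+2=k, n(cons)+11=y, g(cons)+11=r.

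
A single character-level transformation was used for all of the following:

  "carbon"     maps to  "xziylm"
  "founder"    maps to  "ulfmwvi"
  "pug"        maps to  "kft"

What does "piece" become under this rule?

This is the alphabet-reversal cipher (Atbash): a becomes z, b becomes y, etc.
On piece: p↔k, i↔r, e↔v, c↔x, e↔v.

krvxv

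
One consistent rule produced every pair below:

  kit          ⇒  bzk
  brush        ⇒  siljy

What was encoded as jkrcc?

stall

Compare letters: k→b is +17, i→z is +17, t→k is +17 — a constant shift. Each letter is shifted forward by 17 in the alphabet (a Caesar shift of +17).
Decoding jkrcc: j−17=s, k−17=t, r−17=a, c−17=l, c−17=l.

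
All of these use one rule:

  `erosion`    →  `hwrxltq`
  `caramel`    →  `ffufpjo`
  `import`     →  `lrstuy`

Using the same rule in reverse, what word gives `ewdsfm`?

branch

Shifts by position in erosion: pos 0: e→h (+3), pos 1: r→w (+5), pos 2: o→r (+3), pos 3: s→x (+5) — repeating every 2. The shifts repeat in a cycle of length 2: positions 0,1,… shift by +3, +5, then the pattern repeats.
Undoing it on ewdsfm: e−3=b, w−5=r, d−3=a, s−5=n, f−3=c, m−5=h.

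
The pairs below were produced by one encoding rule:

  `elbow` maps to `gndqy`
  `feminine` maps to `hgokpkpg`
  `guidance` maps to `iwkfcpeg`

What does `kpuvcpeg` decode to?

Compare letters: e→g is +2, l→n is +2, b→d is +2 — a constant shift. Each letter is shifted forward by 2 in the alphabet (a Caesar shift of +2).
Decoding kpuvcpeg: k−2=i, p−2=n, u−2=s, v−2=t, c−2=a, p−2=n, e−2=c, g−2=e.

instance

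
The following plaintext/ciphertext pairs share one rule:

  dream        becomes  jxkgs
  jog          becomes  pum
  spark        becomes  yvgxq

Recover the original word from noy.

his

It's a constant shift of +6 (ROT6).
Reversing it on noy: n−6=h, o−6=i, y−6=s.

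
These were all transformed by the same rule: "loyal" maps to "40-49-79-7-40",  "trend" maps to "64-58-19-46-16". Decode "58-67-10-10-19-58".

rubber

With a=1..z=26, the number is 3·pos + 4.
Reversing it on 58-67-10-10-19-58: 58→(58−4)÷3=18=r, 67→(67−4)÷3=21=u, 10→(10−4)÷3=2=b, 10→(10−4)÷3=2=b, 19→(19−4)÷3=5=e, 58→(58−4)÷3=18=r.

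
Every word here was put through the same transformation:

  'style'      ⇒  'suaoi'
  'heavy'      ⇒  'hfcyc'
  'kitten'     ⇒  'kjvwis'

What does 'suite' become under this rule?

svkwi

In style: s→s is +0, t→u is +1, y→a is +2, l→o is +3 — the shift increases by 1 each position. Letter i (0-indexed) is shifted by i+0, so successive shifts are 0, 1, 2, ….
Applying it to suite: s+0=s, u+1=v, i+2=k, t+3=w, e+4=i.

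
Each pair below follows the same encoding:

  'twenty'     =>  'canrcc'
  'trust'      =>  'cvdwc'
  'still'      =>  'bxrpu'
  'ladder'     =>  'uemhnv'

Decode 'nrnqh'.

Shifts by position in twenty: pos 0: t→c (+9), pos 1: w→a (+4), pos 2: e→n (+9), pos 3: n→r (+4) — repeating every 2. The shifts repeat in a cycle of length 2: positions 0,1,… shift by +9, +4, then the pattern repeats.
Undoing it on nrnqh: n−9=e, r−4=n, n−9=e, q−4=m, h−9=y.

enemy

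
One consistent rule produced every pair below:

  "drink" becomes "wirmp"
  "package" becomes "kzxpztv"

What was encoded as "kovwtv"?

Each pair mirrors across the alphabet (d↔w, r↔i, i↔r): positions sum to 25. Each letter is replaced by its mirror in the alphabet: a↔z, b↔y, c↔x, and so on (the Atbash cipher).
Undoing it on kovwtv: k↔p, o↔l, v↔e, w↔d, t↔g, v↔e.

pledge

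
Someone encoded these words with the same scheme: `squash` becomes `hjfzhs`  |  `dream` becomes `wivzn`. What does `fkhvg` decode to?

upset

Each pair mirrors across the alphabet (s↔h, q↔j, u↔f): positions sum to 25. This is the alphabet-reversal cipher (Atbash): a becomes z, b becomes y, etc.
Undoing it on fkhvg: f↔u, k↔p, h↔s, v↔e, g↔t.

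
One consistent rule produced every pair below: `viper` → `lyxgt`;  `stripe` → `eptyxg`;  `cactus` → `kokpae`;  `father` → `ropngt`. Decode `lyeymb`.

vision

v(21)→l(11) and i(8)→y(24) fit y≡11x+14 (mod 26); the inverse of 11 mod 26 is 19. Treating letters as 0–25, the rule is x ↦ 11x + 14 (mod 26).
Reversing it on lyeymb: l(11)→19·(11−14)≡21=v; y(24)→19·(24−14)≡8=i; e(4)→19·(4−14)≡18=s; y(24)→19·(24−14)≡8=i; m(12)→19·(12−14)≡14=o; b(1)→19·(1−14)≡13=n (all mod 26).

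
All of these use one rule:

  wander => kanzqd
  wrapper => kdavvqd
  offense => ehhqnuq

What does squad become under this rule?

w(22)→k(10) and a(0)→a(0) fit y≡17x+0 (mod 26); the inverse of 17 mod 26 is 23. Each letter's alphabet position (a=0..z=25) is mapped through 17·x+0 mod 26 — an affine cipher.
On squad: s(18)→17·18+0≡20=u; q(16)→17·16+0≡12=m; u(20)→17·20+0≡2=c; a(0)→17·0+0≡0=a; d(3)→17·3+0≡25=z (all mod 26).

umcaz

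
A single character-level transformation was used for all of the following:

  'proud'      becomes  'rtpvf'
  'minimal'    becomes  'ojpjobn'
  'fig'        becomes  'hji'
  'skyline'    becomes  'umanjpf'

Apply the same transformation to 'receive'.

tfefjxf

The shift depends on letter class: consonant p→r is +2, but vowel o→p is +1. The rule splits by letter class: vowels +1, consonants +2.
Applying it to receive: r(cons)+2=t, e(vowel)+1=f, c(cons)+2=e, e(vowel)+1=f, i(vowel)+1=j, v(cons)+2=x, e(vowel)+1=f.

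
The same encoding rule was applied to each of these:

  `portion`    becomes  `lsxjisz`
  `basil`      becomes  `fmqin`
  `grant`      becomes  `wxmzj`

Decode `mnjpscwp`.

although

p(15)→l(11) and o(14)→s(18) fit y≡19x+12 (mod 26); the inverse of 19 mod 26 is 11. This is an affine cipher: with a=0,…,z=25, each position x becomes (19x+12) mod 26.
Undoing it on mnjpscwp: m(12)→11·(12−12)≡0=a; n(13)→11·(13−12)≡11=l; j(9)→11·(9−12)≡19=t; p(15)→11·(15−12)≡7=h; s(18)→11·(18−12)≡14=o; c(2)→11·(2−12)≡20=u; w(22)→11·(22−12)≡6=g; p(15)→11·(15−12)≡7=h (all mod 26).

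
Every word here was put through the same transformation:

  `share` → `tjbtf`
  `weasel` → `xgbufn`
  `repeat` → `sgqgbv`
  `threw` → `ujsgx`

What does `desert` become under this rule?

egtgsv

Shifts by position in share: pos 0: s→t (+1), pos 1: h→j (+2), pos 2: a→b (+1), pos 3: r→t (+2) — repeating every 2. A repeating key of period 2 is used — shifts +1, +2 over and over.
On desert: d+1=e, e+2=g, s+1=t, e+2=g, r+1=s, t+2=v.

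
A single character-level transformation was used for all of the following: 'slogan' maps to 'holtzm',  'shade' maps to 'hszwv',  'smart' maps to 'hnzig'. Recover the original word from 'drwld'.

widow

Each pair mirrors across the alphabet (s↔h, l↔o, o↔l): positions sum to 25. This is the alphabet-reversal cipher (Atbash): a becomes z, b becomes y, etc.
Reversing it on drwld: d↔w, r↔i, w↔d, l↔o, d↔w.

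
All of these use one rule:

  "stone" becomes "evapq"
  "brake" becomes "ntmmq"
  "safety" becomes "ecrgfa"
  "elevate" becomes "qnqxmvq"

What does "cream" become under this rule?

otqcy

The shifts repeat in a cycle of length 2: positions 0,1,… shift by +12, +2, then the pattern repeats.
For cream: c+12=o, r+2=t, e+12=q, a+2=c, m+12=y.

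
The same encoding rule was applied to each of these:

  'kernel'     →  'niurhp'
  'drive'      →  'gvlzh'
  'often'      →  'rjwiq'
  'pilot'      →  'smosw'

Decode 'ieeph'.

fable

Shifts by position in kernel: pos 0: k→n (+3), pos 1: e→i (+4), pos 2: r→u (+3), pos 3: n→r (+4) — repeating every 2. The shifts repeat in a cycle of length 2: positions 0,1,… shift by +3, +4, then the pattern repeats.
Undoing it on ieeph: i−3=f, e−4=a, e−3=b, p−4=l, h−3=e.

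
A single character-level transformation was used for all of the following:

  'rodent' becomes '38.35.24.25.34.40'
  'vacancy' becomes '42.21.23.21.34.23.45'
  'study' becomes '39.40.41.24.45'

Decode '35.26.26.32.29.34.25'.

The number is (letter's place in the alphabet, a=1) + 20.
Undoing it on 35.26.26.32.29.34.25: 35→(35−20)÷1=15=o, 26→(26−20)÷1=6=f, 26→(26−20)÷1=6=f, 32→(32−20)÷1=12=l, 29→(29−20)÷1=9=i, 34→(34−20)÷1=14=n, 25→(25−20)÷1=5=e.

offline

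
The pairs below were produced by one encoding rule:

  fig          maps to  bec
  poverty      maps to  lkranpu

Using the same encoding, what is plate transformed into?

lhwpa

Compare letters: f→b is +22, i→e is +22, g→c is +22 — a constant shift. Each letter is shifted forward by 22 in the alphabet (a Caesar shift of +22).
For plate: p+22=l, l+22=h, a+22=w, t+22=p, e+22=a.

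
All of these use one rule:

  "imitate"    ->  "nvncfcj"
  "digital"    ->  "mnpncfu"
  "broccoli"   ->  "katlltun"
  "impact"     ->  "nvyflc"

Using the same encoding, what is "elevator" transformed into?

jujefcta

The shift depends on letter class: consonant m→v is +9, but vowel i→n is +5. Two shifts are in play — +5 for a/e/i/o/u, +9 for every other letter.
For elevator: e(vowel)+5=j, l(cons)+9=u, e(vowel)+5=j, v(cons)+9=e, a(vowel)+5=f, t(cons)+9=c, o(vowel)+5=t, r(cons)+9=a.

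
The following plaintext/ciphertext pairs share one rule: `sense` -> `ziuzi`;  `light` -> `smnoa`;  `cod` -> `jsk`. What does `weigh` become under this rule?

The shift depends on letter class: consonant s→z is +7, but vowel e→i is +4. The rule splits by letter class: vowels +4, consonants +7.
For weigh: w(cons)+7=d, e(vowel)+4=i, i(vowel)+4=m, g(cons)+7=n, h(cons)+7=o.

dimno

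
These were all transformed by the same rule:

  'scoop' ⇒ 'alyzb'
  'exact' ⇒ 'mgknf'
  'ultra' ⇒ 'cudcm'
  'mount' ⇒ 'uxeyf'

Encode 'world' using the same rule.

exbwp

In scoop: s→a is +8, c→l is +9, o→y is +10, o→z is +11 — the shift increases by 1 each position. The shift increases by 1 at each position, starting from +8: 8, 9, 10, ….
For world: w+8=e, o+9=x, r+10=b, l+11=w, d+12=p.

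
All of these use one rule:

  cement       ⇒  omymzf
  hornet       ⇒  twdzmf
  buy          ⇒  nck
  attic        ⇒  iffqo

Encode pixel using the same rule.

bqjmx

The shift depends on letter class: consonant c→o is +12, but vowel e→m is +8. Vowels shift forward by 8 and consonants shift forward by 12.
For pixel: p(cons)+12=b, i(vowel)+8=q, x(cons)+12=j, e(vowel)+8=m, l(cons)+12=x.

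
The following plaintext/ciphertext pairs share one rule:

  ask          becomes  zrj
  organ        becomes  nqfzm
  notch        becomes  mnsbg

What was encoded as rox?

Compare letters: a→z is +25, s→r is +25, k→j is +25 — a constant shift. It's a constant shift of +25 (ROT25).
Decoding rox: r−25=s, o−25=p, x−25=y.

spy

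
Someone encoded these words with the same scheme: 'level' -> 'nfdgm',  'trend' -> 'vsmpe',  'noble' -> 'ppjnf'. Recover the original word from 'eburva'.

campus

Shifts by position in level: pos 0: l→n (+2), pos 1: e→f (+1), pos 2: v→d (+8), pos 3: e→g (+2), pos 4: l→m (+1) — repeating every 3. A repeating key of period 3 is used — shifts +2, +1, +8 over and over.
Decoding eburva: e−2=c, b−1=a, u−8=m, r−2=p, v−1=u, a−8=s.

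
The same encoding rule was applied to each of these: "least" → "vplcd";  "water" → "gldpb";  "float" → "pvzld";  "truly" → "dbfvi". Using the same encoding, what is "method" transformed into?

The shift depends on letter class: consonant l→v is +10, but vowel e→p is +11. Two shifts are in play — +11 for a/e/i/o/u, +10 for every other letter.
For method: m(cons)+10=w, e(vowel)+11=p, t(cons)+10=d, h(cons)+10=r, o(vowel)+11=z, d(cons)+10=n.

wpdrzn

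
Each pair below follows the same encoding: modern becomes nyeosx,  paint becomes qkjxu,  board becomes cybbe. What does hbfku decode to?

Shifts by position in modern: pos 0: m→n (+1), pos 1: o→y (+10), pos 2: d→e (+1), pos 3: e→o (+10) — repeating every 2. It's a Vigenère-style cipher with numeric key [1,10]: position i shifts by key[i mod 2].
Undoing it on hbfku: h−1=g, b−10=r, f−1=e, k−10=a, u−1=t.

great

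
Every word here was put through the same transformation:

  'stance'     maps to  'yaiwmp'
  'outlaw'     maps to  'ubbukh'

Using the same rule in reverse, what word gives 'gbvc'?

In stance: s→y is +6, t→a is +7, a→i is +8, n→w is +9 — the shift increases by 1 each position. The shift increases by 1 at each position, starting from +6: 6, 7, 8, ….
Decoding gbvc: g−6=a, b−7=u, v−8=n, c−9=t.

aunt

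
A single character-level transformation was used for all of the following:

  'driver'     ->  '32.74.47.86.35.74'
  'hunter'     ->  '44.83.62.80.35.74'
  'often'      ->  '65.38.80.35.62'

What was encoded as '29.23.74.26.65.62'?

d(#4)→32 and r(#18)→74: differences scale by 3, so n = 3·pos + 20. Each letter becomes 3×(its alphabet position, a=1..z=26) + 20.
Undoing it on 29.23.74.26.65.62: 29→(29−20)÷3=3=c, 23→(23−20)÷3=1=a, 74→(74−20)÷3=18=r, 26→(26−20)÷3=2=b, 65→(65−20)÷3=15=o, 62→(62−20)÷3=14=n.

carbon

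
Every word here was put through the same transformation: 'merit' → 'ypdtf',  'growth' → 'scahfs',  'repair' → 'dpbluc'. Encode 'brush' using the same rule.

ncgdt

Shifts by position in merit: pos 0: m→y (+12), pos 1: e→p (+11), pos 2: r→d (+12), pos 3: i→t (+11) — repeating every 2. It's a Vigenère-style cipher with numeric key [12,11]: position i shifts by key[i mod 2].
For brush: b+12=n, r+11=c, u+12=g, s+11=d, h+12=t.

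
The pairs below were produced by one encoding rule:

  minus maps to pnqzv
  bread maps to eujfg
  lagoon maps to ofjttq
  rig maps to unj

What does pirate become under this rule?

snufwj

The shift depends on letter class: consonant m→p is +3, but vowel i→n is +5. Two shifts are in play — +5 for a/e/i/o/u, +3 for every other letter.
For pirate: p(cons)+3=s, i(vowel)+5=n, r(cons)+3=u, a(vowel)+5=f, t(cons)+3=w, e(vowel)+5=j.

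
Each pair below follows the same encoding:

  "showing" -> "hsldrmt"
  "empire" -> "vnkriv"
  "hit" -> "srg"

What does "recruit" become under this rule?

Each pair mirrors across the alphabet (s↔h, h↔s, o↔l): positions sum to 25. Each letter is replaced by its mirror in the alphabet: a↔z, b↔y, c↔x, and so on (the Atbash cipher).
On recruit: r↔i, e↔v, c↔x, r↔i, u↔f, i↔r, t↔g.

ivxifrg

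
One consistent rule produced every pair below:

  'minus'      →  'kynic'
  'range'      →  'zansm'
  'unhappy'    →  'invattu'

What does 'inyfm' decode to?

unite

This is an affine cipher: with a=0,…,z=25, each position x becomes (3x+0) mod 26.
Undoing it on inyfm: i(8)→9·(8−0)≡20=u; n(13)→9·(13−0)≡13=n; y(24)→9·(24−0)≡8=i; f(5)→9·(5−0)≡19=t; m(12)→9·(12−0)≡4=e (all mod 26).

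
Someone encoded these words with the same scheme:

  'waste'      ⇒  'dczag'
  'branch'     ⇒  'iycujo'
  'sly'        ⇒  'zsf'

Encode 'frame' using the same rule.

The rule splits by letter class: vowels +2, consonants +7.
On frame: f(cons)+7=m, r(cons)+7=y, a(vowel)+2=c, m(cons)+7=t, e(vowel)+2=g.

myctg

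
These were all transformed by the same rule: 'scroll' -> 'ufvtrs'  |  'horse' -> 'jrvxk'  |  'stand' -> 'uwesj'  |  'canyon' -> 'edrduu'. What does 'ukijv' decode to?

In scroll: s→u is +2, c→f is +3, r→v is +4, o→t is +5 — the shift increases by 1 each position. Each letter shifts forward by (position + 2), i.e. 2, 3, 4, … — the shift grows by one for each successive letter.
Reversing it on ukijv: u−2=s, k−3=h, i−4=e, j−5=e, v−6=p.

sheep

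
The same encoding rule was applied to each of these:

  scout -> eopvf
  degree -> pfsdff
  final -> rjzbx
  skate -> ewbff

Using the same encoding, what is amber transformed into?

The shift depends on letter class: consonant s→e is +12, but vowel o→p is +1. The rule splits by letter class: vowels +1, consonants +12.
Applying it to amber: a(vowel)+1=b, m(cons)+12=y, b(cons)+12=n, e(vowel)+1=f, r(cons)+12=d.

bynfd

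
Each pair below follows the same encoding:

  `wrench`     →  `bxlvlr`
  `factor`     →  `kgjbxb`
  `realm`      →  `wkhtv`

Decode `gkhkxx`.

In wrench: w→b is +5, r→x is +6, e→l is +7, n→v is +8 — the shift increases by 1 each position. Each letter shifts forward by (position + 5), i.e. 5, 6, 7, … — the shift grows by one for each successive letter.
Reversing it on gkhkxx: g−5=b, k−6=e, h−7=a, k−8=c, x−9=o, x−10=n.

beacon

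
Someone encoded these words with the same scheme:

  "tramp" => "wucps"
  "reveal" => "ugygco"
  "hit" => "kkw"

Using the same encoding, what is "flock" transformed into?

ioqfn

Two shifts are in play — +2 for a/e/i/o/u, +3 for every other letter.
For flock: f(cons)+3=i, l(cons)+3=o, o(vowel)+2=q, c(cons)+3=f, k(cons)+3=n.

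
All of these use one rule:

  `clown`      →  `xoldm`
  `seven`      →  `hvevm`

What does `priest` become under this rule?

kirvhg

Each pair mirrors across the alphabet (c↔x, l↔o, o↔l): positions sum to 25. This is the alphabet-reversal cipher (Atbash): a becomes z, b becomes y, etc.
For priest: p↔k, r↔i, i↔r, e↔v, s↔h, t↔g.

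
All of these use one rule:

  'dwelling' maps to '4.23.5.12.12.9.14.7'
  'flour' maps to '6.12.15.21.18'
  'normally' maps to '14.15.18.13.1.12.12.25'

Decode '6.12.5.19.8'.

d is letter #4 and maps to 4: an offset of 0. Letters become their 1-indexed alphabet positions: a=1 … z=26.
Decoding 6.12.5.19.8: 6=f, 12=l, 5=e, 19=s, 8=h.

flesh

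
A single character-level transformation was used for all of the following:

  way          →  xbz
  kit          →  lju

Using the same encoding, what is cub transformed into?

Each letter is shifted forward by 1 in the alphabet (a Caesar shift of +1).
On cub: c+1=d, u+1=v, b+1=c.

dvc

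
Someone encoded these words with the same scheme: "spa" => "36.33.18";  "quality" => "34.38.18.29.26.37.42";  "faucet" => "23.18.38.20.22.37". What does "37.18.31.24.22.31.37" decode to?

tangent

The number is (letter's place in the alphabet, a=1) + 17.
Reversing it on 37.18.31.24.22.31.37: 37→(37−17)÷1=20=t, 18→(18−17)÷1=1=a, 31→(31−17)÷1=14=n, 24→(24−17)÷1=7=g, 22→(22−17)÷1=5=e, 31→(31−17)÷1=14=n, 37→(37−17)÷1=20=t.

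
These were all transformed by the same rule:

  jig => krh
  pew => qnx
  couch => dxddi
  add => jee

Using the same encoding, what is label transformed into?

mjcnm

The shift depends on letter class: consonant j→k is +1, but vowel i→r is +9. The rule splits by letter class: vowels +9, consonants +1.
For label: l(cons)+1=m, a(vowel)+9=j, b(cons)+1=c, e(vowel)+9=n, l(cons)+1=m.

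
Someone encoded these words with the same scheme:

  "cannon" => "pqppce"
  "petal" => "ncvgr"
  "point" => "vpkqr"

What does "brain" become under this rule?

pkctd

The output letters match the input read backwards, each shifted +2: cannon reversed is nonnac. Two steps: reverse the string, then apply a Caesar shift of +2.
Applying it to brain: reverse → niarb; then shift: n+2=p, i+2=k, a+2=c, r+2=t, b+2=d.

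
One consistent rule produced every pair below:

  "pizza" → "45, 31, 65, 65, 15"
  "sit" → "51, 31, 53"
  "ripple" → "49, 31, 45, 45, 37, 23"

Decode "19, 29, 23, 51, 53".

chest

p(#16)→45 and i(#9)→31: differences scale by 2, so n = 2·pos + 13. Each letter becomes 2×(its alphabet position, a=1..z=26) + 13.
Decoding 19, 29, 23, 51, 53: 19→(19−13)÷2=3=c, 29→(29−13)÷2=8=h, 23→(23−13)÷2=5=e, 51→(51−13)÷2=19=s, 53→(53−13)÷2=20=t.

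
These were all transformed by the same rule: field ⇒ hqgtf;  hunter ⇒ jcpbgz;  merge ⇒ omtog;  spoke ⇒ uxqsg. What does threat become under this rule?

It's a Vigenère-style cipher with numeric key [2,8]: position i shifts by key[i mod 2].
On threat: t+2=v, h+8=p, r+2=t, e+8=m, a+2=c, t+8=b.

vptmcb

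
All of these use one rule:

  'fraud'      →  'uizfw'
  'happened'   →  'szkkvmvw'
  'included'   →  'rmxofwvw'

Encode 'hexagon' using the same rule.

svcztlm

Each pair mirrors across the alphabet (f↔u, r↔i, a↔z): positions sum to 25. This is the alphabet-reversal cipher (Atbash): a becomes z, b becomes y, etc.
For hexagon: h↔s, e↔v, x↔c, a↔z, g↔t, o↔l, n↔m.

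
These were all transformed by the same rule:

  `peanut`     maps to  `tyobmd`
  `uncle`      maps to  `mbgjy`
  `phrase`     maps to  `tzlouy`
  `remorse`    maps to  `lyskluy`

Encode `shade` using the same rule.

p(15)→t(19) and e(4)→y(24) fit y≡9x+14 (mod 26); the inverse of 9 mod 26 is 3. Each letter's alphabet position (a=0..z=25) is mapped through 9·x+14 mod 26 — an affine cipher.
Applying it to shade: s(18)→9·18+14≡20=u; h(7)→9·7+14≡25=z; a(0)→9·0+14≡14=o; d(3)→9·3+14≡15=p; e(4)→9·4+14≡24=y (all mod 26).

uzopy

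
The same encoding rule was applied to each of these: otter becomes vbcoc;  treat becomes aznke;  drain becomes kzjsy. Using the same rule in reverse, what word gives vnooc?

In otter: o→v is +7, t→b is +8, t→c is +9, e→o is +10 — the shift increases by 1 each position. Letter i (0-indexed) is shifted by i+7, so successive shifts are 7, 8, 9, ….
Reversing it on vnooc: v−7=o, n−8=f, o−9=f, o−10=e, c−11=r.

offer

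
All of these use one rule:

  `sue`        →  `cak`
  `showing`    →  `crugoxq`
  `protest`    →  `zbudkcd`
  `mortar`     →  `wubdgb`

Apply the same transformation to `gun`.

qax

The shift depends on letter class: consonant s→c is +10, but vowel u→a is +6. Vowels shift forward by 6 and consonants shift forward by 10.
Applying it to gun: g(cons)+10=q, u(vowel)+6=a, n(cons)+10=x.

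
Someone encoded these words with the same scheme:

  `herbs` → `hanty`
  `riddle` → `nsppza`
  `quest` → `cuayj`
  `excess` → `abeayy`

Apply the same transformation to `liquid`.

h(7)→h(7) and e(4)→a(0) fit y≡11x+8 (mod 26); the inverse of 11 mod 26 is 19. Treating letters as 0–25, the rule is x ↦ 11x + 8 (mod 26).
On liquid: l(11)→11·11+8≡25=z; i(8)→11·8+8≡18=s; q(16)→11·16+8≡2=c; u(20)→11·20+8≡20=u; i(8)→11·8+8≡18=s; d(3)→11·3+8≡15=p (all mod 26).

zscusp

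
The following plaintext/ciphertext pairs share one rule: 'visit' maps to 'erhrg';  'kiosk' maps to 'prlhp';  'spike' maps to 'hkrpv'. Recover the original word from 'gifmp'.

Each pair mirrors across the alphabet (v↔e, i↔r, s↔h): positions sum to 25. This is the alphabet-reversal cipher (Atbash): a becomes z, b becomes y, etc.
Reversing it on gifmp: g↔t, i↔r, f↔u, m↔n, p↔k.

trunk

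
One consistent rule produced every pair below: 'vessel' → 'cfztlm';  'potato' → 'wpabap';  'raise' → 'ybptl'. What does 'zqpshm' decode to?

spiral

A repeating key of period 2 is used — shifts +7, +1 over and over.
Reversing it on zqpshm: z−7=s, q−1=p, p−7=i, s−1=r, h−7=a, m−1=l.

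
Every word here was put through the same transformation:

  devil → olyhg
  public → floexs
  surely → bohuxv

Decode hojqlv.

single

The output letters match the input read backwards, each shifted +3: devil reversed is lived. Read the word backwards and shift each letter +3.
Reversing it on hojqlv: shift back: h−3=e, o−3=l, j−3=g, q−3=n, l−3=i, v−3=s → elgnis; then reverse → single.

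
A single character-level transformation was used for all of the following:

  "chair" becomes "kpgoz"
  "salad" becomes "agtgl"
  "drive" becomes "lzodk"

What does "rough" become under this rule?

The shift depends on letter class: consonant c→k is +8, but vowel a→g is +6. Vowels shift forward by 6 and consonants shift forward by 8.
Applying it to rough: r(cons)+8=z, o(vowel)+6=u, u(vowel)+6=a, g(cons)+8=o, h(cons)+8=p.

zuaop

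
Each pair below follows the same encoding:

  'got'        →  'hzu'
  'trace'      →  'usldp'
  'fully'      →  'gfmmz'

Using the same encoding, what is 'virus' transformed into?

Vowels shift forward by 11 and consonants shift forward by 1.
On virus: v(cons)+1=w, i(vowel)+11=t, r(cons)+1=s, u(vowel)+11=f, s(cons)+1=t.

wtsft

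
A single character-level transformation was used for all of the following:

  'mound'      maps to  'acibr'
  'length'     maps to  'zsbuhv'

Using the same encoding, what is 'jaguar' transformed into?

xouiof

Compare letters: m→a is +14, o→c is +14, u→i is +14 — a constant shift. It's a constant shift of +14 (ROT14).
For jaguar: j+14=x, a+14=o, g+14=u, u+14=i, a+14=o, r+14=f.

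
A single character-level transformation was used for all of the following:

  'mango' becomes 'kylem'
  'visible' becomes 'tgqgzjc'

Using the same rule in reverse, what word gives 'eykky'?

gamma

Every letter moves 24 places later in the alphabet, wrapping around z→a.
Undoing it on eykky: e−24=g, y−24=a, k−24=m, k−24=m, y−24=a.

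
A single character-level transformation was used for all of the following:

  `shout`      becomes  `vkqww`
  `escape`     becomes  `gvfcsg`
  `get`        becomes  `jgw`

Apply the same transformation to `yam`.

Vowels shift forward by 2 and consonants shift forward by 3.
Applying it to yam: y(cons)+3=b, a(vowel)+2=c, m(cons)+3=p.

bcp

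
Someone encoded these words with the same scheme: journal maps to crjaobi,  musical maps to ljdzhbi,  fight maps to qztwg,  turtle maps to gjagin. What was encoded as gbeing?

j(9)→c(2) and o(14)→r(17) fit y≡3x+1 (mod 26); the inverse of 3 mod 26 is 9. This is an affine cipher: with a=0,…,z=25, each position x becomes (3x+1) mod 26.
Decoding gbeing: g(6)→9·(6−1)≡19=t; b(1)→9·(1−1)≡0=a; e(4)→9·(4−1)≡1=b; i(8)→9·(8−1)≡11=l; n(13)→9·(13−1)≡4=e; g(6)→9·(6−1)≡19=t (all mod 26).

tablet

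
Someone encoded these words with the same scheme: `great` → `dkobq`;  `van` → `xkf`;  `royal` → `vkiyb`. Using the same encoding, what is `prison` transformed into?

xycsbz

The word is reversed, then every letter is shifted forward by 10.
For prison: reverse → nosirp; then shift: n+10=x, o+10=y, s+10=c, i+10=s, r+10=b, p+10=z.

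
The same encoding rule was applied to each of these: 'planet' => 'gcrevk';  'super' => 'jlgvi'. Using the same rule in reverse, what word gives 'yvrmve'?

This is a Caesar cipher with shift 17.
Undoing it on yvrmve: y−17=h, v−17=e, r−17=a, m−17=v, v−17=e, e−17=n.

heaven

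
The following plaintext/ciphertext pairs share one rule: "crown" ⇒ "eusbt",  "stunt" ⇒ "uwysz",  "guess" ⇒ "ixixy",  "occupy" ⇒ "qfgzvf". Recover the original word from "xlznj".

vivid

In crown: c→e is +2, r→u is +3, o→s is +4, w→b is +5 — the shift increases by 1 each position. Letter i (0-indexed) is shifted by i+2, so successive shifts are 2, 3, 4, ….
Reversing it on xlznj: x−2=v, l−3=i, z−4=v, n−5=i, j−6=d.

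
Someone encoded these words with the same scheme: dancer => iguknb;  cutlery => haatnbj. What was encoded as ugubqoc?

In dancer: d→i is +5, a→g is +6, n→u is +7, c→k is +8 — the shift increases by 1 each position. Each letter shifts forward by (position + 5), i.e. 5, 6, 7, … — the shift grows by one for each successive letter.
Undoing it on ugubqoc: u−5=p, g−6=a, u−7=n, b−8=t, q−9=h, o−10=e, c−11=r.

panther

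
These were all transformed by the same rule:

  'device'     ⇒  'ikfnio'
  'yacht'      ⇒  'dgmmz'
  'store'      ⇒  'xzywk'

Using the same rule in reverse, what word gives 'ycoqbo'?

Shifts by position in device: pos 0: d→i (+5), pos 1: e→k (+6), pos 2: v→f (+10), pos 3: i→n (+5), pos 4: c→i (+6), pos 5: e→o (+10) — repeating every 3. It's a Vigenère-style cipher with numeric key [5,6,10]: position i shifts by key[i mod 3].
Undoing it on ycoqbo: y−5=t, c−6=w, o−10=e, q−5=l, b−6=v, o−10=e.

twelve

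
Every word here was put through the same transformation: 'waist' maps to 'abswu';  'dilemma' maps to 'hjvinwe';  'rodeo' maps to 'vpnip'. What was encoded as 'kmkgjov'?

glacier

Shifts by position in waist: pos 0: w→a (+4), pos 1: a→b (+1), pos 2: i→s (+10), pos 3: s→w (+4), pos 4: t→u (+1) — repeating every 3. The shifts repeat in a cycle of length 3: positions 0,1,… shift by +4, +1, +10, then the pattern repeats.
Undoing it on kmkgjov: k−4=g, m−1=l, k−10=a, g−4=c, j−1=i, o−10=e, v−4=r.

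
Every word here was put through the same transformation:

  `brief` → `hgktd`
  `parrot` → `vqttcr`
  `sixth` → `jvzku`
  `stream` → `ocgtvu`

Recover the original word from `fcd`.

bad

Two steps: reverse the string, then apply a Caesar shift of +2.
Reversing it on fcd: shift back: f−2=d, c−2=a, d−2=b → dab; then reverse → bad.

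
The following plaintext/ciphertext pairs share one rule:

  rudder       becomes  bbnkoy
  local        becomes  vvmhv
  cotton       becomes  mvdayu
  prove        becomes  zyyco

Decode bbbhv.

Shifts by position in rudder: pos 0: r→b (+10), pos 1: u→b (+7), pos 2: d→n (+10), pos 3: d→k (+7) — repeating every 2. It's a Vigenère-style cipher with numeric key [10,7]: position i shifts by key[i mod 2].
Decoding bbbhv: b−10=r, b−7=u, b−10=r, h−7=a, v−10=l.

rural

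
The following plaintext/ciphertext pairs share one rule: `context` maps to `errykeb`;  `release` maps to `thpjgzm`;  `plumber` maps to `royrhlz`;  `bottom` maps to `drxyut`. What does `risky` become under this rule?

tlwpe

Each letter shifts forward by (position + 2), i.e. 2, 3, 4, … — the shift grows by one for each successive letter.
On risky: r+2=t, i+3=l, s+4=w, k+5=p, y+6=e.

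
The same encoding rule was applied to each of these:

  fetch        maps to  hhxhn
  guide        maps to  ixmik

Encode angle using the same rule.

cqkqk

Each letter shifts forward by (position + 2), i.e. 2, 3, 4, … — the shift grows by one for each successive letter.
On angle: a+2=c, n+3=q, g+4=k, l+5=q, e+6=k.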